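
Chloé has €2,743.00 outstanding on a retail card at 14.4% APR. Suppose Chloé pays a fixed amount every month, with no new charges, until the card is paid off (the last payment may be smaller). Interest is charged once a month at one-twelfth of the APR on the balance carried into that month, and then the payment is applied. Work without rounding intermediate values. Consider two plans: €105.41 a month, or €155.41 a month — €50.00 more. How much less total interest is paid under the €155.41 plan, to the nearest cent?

€207.37

Monthly rate r = 14.4%/12 = 1.2% = 0.012.
At €105.41/mo: n = ⌈−ln(1 − rB₀/P)/ln(1+r)⌉ = 32 payments (last €40.52); total interest = total paid − €2,743.00 = €565.23.
At €155.41/mo: 20 payments (last €148.07); total interest €357.86.
Interest saved = €565.23 − €357.86 = €207.37.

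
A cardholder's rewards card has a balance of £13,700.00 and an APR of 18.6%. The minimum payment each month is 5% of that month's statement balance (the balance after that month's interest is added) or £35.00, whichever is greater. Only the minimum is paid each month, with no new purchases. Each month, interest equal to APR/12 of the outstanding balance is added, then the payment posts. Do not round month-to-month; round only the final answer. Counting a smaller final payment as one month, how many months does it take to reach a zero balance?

Monthly rate r = 18.6%/12 = 1.55% = 0.0155.
While 5% of the post-interest balance exceeds £35.00, each month B ← (B·(1+r))·(1 − 0.05), i.e. B shrinks by the factor (1+r)·0.95 = 0.96473.
This holds for months 1–84. Entering month 85 the balance is £670.84; 5% of the post-interest balance is now below £35.00, so the flat £35.00 minimum applies from here.
From month 85 a fixed £35.00 at rate r clears £670.84 in 23 more payments. Total: 84 + 23 = 107 months.

107 months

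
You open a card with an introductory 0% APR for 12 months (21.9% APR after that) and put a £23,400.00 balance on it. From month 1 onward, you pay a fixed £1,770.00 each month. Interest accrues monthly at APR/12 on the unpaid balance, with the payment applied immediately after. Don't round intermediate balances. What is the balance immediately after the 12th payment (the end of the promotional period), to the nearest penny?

£2,160.00

Promo months 1–12 at r₀ = 0%/12 = 0; months 13+ at r₁ = 21.9%/12 = 0.01825.
After month 12 (no interest yet): B = £23,400.00 − 12·£1,770.00 = £2,160.00.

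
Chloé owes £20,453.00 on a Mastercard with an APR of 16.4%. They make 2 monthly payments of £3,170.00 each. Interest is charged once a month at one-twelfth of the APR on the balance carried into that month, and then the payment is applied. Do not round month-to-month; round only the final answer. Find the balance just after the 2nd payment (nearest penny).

£14,632.55

Monthly rate r = 16.4%/12 = 1.36667% = 0.0136667.
Each month: B ← B·(1+r) − £3,170.00.
Month 1: interest £279.52; balance after payment £17,562.52.
Month 2: interest £240.02; balance after payment £14,632.55.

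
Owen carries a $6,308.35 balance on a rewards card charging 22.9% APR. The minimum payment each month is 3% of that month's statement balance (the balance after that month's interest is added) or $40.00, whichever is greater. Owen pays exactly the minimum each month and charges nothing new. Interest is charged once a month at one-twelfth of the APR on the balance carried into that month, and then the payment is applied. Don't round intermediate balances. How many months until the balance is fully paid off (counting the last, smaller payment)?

Monthly rate r = 22.9%/12 = 1.90833% = 0.0190833.
While 3% of the post-interest balance exceeds $40.00, each month B ← (B·(1+r))·(1 − 0.03), i.e. B shrinks by the factor (1+r)·0.97 = 0.98851.
This holds for months 1–137. Entering month 138 the balance is $1,295.31; 3% of the post-interest balance is now below $40.00, so the flat $40.00 minimum applies from here.
From month 138 a fixed $40.00 at rate r clears $1,295.31 in 51 more payments. Total: 137 + 51 = 188 months.

188 months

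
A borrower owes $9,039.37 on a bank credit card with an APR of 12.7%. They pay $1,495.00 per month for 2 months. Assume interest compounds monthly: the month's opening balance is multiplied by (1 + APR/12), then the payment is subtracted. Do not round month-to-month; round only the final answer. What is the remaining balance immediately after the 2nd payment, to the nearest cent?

Monthly rate r = 12.7%/12 = 1.05833% = 0.0105833.
Each month: B ← B·(1+r) − $1,495.00.
Month 1: interest $95.67; balance after payment $7,640.04.
Month 2: interest $80.86; balance after payment $6,225.89.

$6,225.89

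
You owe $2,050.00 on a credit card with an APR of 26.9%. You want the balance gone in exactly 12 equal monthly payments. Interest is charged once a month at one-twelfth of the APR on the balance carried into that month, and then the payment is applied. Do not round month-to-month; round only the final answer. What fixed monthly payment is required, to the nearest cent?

$196.74

Monthly rate r = 26.9%/12 = 2.24167% = 0.0224167.
Level-payment amortization: P = B₀·r / (1 − (1+r)^(−n)) = 2050.00·0.0224167 / (1 − 1.02242^(−12)).
Denominator 1 − (1+r)^(−12) = 0.233583308.
P = 45.9542 / 0.233583308 ≈ 196.74.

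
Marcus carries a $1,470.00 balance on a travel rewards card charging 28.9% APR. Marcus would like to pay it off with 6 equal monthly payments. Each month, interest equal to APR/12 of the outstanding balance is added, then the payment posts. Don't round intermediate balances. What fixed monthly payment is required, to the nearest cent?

Monthly rate r = 28.9%/12 = 2.40833% = 0.0240833.
Level-payment amortization: P = B₀·r / (1 − (1+r)^(−n)) = 1470.00·0.0240833 / (1 − 1.02408^(−6)).
Denominator 1 − (1+r)^(−6) = 0.133061658.
P = 35.4025 / 0.133061658 ≈ 266.06.

$266.06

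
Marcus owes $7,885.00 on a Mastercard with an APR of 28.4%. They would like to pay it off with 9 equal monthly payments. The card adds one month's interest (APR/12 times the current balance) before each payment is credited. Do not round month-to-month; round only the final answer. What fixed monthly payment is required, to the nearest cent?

$983.02

Monthly rate r = 28.4%/12 = 2.36667% = 0.0236667.
Level-payment amortization: P = B₀·r / (1 − (1+r)^(−n)) = 7885.00·0.0236667 / (1 − 1.02367^(−9)).
Denominator 1 − (1+r)^(−9) = 0.189835994.
P = 186.612 / 0.189835994 ≈ 983.02.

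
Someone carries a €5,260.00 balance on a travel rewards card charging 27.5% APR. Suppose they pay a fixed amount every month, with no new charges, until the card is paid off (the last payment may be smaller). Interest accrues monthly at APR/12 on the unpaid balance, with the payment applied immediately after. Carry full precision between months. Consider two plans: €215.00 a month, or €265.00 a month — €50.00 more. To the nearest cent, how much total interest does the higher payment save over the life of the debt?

€708.23

Monthly rate r = 27.5%/12 = 2.29167% = 0.0229167.
At €215.00/mo: n = ⌈−ln(1 − rB₀/P)/ln(1+r)⌉ = 37 payments (last €64.94); total interest = total paid − €5,260.00 = €2,544.94.
At €265.00/mo: 27 payments (last €206.71); total interest €1,836.71.
Interest saved = €2,544.94 − €1,836.71 = €708.23.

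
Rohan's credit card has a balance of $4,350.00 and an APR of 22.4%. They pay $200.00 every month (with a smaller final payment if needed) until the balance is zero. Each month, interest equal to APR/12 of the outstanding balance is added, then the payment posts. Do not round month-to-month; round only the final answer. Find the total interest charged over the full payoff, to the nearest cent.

$1,282.99

Monthly rate r = 22.4%/12 = 1.86667% = 0.0186667.
Payoff takes n = ⌈−ln(1 − rB₀/P)/ln(1+r)⌉ = ⌈28.164⌉ = 29 payments; the last is $32.99.
Total paid = 28·$200.00 + $32.99 = $5,632.99.
Total interest = total paid − principal = $5,632.99 − $4,350.00 = $1,282.99.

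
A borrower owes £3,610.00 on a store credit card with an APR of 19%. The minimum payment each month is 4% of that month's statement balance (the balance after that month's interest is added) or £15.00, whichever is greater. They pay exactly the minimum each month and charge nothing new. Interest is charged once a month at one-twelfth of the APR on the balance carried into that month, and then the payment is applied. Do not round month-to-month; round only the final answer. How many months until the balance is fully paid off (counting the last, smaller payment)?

Monthly rate r = 19%/12 = 1.58333% = 0.0158333.
While 4% of the post-interest balance exceeds £15.00, each month B ← (B·(1+r))·(1 − 0.04), i.e. B shrinks by the factor (1+r)·0.96 = 0.9752.
This holds for months 1–91. Entering month 92 the balance is £367.31; 4% of the post-interest balance is now below £15.00, so the flat £15.00 minimum applies from here.
From month 92 a fixed £15.00 at rate r clears £367.31 in 32 more payments. Total: 91 + 32 = 123 months.

123 months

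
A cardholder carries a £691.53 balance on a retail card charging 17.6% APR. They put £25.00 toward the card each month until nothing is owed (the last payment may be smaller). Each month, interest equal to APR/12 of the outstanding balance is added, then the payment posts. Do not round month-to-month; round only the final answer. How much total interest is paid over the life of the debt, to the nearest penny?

£201.98

Monthly rate r = 17.6%/12 = 1.46667% = 0.0146667.
Payoff takes n = ⌈−ln(1 − rB₀/P)/ln(1+r)⌉ = ⌈35.739⌉ = 36 payments; the last is £18.51.
Total paid = 35·£25.00 + £18.51 = £893.51.
Total interest = total paid − principal = £893.51 − £691.53 = £201.98.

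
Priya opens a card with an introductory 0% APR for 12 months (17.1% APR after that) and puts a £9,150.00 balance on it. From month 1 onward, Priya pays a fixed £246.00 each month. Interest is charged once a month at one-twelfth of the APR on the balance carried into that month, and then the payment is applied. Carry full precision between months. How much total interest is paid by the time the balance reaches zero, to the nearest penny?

£1,535.20

Promo months 1–12 at r₀ = 0%/12 = 0; months 13+ at r₁ = 17.1%/12 = 0.01425.
After month 12 (no interest yet): B = £9,150.00 − 12·£246.00 = £6,198.00.
Then at r₁ with £246.00/mo: n₂ = −ln(1 − r₁·B/P)/ln(1+r₁) ≈ 31.43 → 32 more payments.
Total paid = 43·£246.00 + £107.20 = £10,685.20; interest = £10,685.20 − £9,150.00 = £1,535.20.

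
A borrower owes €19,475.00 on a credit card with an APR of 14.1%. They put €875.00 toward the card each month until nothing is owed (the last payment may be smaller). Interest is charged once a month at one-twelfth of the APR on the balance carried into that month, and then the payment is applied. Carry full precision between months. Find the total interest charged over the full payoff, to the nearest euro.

€3,234

Monthly rate r = 14.1%/12 = 1.175% = 0.01175.
Payoff takes n = ⌈−ln(1 − rB₀/P)/ln(1+r)⌉ = ⌈25.952⌉ = 26 payments; the last is €833.59.
Total paid = 25·€875.00 + €833.59 = €22,708.59.
Total interest = total paid − principal = €22,708.59 − €19,475.00 = €3,233.59.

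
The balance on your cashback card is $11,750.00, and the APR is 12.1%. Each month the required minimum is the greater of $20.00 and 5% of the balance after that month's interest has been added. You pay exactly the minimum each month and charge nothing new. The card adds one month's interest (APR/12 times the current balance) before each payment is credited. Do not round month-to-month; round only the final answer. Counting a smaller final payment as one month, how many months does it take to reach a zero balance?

Monthly rate r = 12.1%/12 = 1.00833% = 0.0100833.
While 5% of the post-interest balance exceeds $20.00, each month B ← (B·(1+r))·(1 − 0.05), i.e. B shrinks by the factor (1+r)·0.95 = 0.95958.
This holds for months 1–83. Entering month 84 the balance is $382.60; 5% of the post-interest balance is now below $20.00, so the flat $20.00 minimum applies from here.
From month 84 a fixed $20.00 at rate r clears $382.60 in 22 more payments. Total: 83 + 22 = 105 months.

105 months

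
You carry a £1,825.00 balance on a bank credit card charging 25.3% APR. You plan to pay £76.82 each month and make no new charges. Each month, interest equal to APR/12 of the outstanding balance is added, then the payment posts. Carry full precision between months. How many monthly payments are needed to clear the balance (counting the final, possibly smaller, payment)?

Monthly rate r = 25.3%/12 = 2.10833% = 0.0210833.
Recurrence: B ← B·(1+r) − £76.82.
Month 1: interest £38.48; balance after payment £1,786.66.
Month 2: interest £37.67; balance after payment £1,747.51.
Closed form: n = −ln(1 − rB₀/P)/ln(1+r) = −ln(0.49913)/ln(1.02108) ≈ 33.306, so the balance reaches zero during payment 34.

34 months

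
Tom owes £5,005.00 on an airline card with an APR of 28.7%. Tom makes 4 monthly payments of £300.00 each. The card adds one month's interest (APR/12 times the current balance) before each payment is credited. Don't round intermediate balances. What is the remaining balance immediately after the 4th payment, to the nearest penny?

Monthly rate r = 28.7%/12 = 2.39167% = 0.0239167.
Each month: B ← B·(1+r) − £300.00.
Month 1: interest £119.70; balance after payment £4,824.70.
Month 2: interest £115.39; balance after payment £4,640.09.
Month 3: interest £110.98; balance after payment £4,451.07.
Month 4: interest £106.45; balance after payment £4,257.52.

£4,257.52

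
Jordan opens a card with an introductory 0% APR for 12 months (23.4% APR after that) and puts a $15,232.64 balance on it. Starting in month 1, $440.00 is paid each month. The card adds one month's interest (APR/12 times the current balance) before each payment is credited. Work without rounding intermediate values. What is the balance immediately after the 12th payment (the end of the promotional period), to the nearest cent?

$9,952.64

Promo months 1–12 at r₀ = 0%/12 = 0; months 13+ at r₁ = 23.4%/12 = 0.0195.
After month 12 (no interest yet): B = $15,232.64 − 12·$440.00 = $9,952.64.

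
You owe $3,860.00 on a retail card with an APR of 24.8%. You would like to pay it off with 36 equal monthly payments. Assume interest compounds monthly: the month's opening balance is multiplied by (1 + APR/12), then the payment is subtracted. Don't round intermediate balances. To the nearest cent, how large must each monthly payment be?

Monthly rate r = 24.8%/12 = 2.06667% = 0.0206667.
Level-payment amortization: P = B₀·r / (1 − (1+r)^(−n)) = 3860.00·0.0206667 / (1 − 1.02067^(−36)).
Denominator 1 − (1+r)^(−36) = 0.521173188.
P = 79.7733 / 0.521173188 ≈ 153.06.

$153.06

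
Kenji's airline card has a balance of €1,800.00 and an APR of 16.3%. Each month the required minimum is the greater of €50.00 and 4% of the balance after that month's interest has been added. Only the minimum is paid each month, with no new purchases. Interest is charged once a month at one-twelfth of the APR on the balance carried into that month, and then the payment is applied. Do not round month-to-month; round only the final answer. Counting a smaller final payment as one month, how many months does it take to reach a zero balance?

Monthly rate r = 16.3%/12 = 1.35833% = 0.0135833.
While 4% of the post-interest balance exceeds €50.00, each month B ← (B·(1+r))·(1 − 0.04), i.e. B shrinks by the factor (1+r)·0.96 = 0.97304.
This holds for months 1–14. Entering month 15 the balance is €1,227.73; 4% of the post-interest balance is now below €50.00, so the flat €50.00 minimum applies from here.
From month 15 a fixed €50.00 at rate r clears €1,227.73 in 31 more payments. Total: 14 + 31 = 45 months.

45 months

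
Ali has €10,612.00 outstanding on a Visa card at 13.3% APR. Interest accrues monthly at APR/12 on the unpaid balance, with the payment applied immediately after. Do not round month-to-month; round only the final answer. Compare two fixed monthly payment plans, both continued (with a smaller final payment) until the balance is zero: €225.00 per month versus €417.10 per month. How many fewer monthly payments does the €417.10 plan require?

Monthly rate r = 13.3%/12 = 1.10833% = 0.0110833.
At €225.00/mo: n = ⌈−ln(1 − rB₀/P)/ln(1+r)⌉ = 68 payments (last €24.49); total interest = total paid − €10,612.00 = €4,487.49.
At €417.10/mo: 31 payments (last €22.64); total interest €1,923.64.
Payments saved = 68 − 31 = 37.

37 fewer payments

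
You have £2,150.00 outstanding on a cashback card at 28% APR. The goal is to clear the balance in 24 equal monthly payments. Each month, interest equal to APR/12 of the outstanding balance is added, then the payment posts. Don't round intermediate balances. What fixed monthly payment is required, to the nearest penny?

Monthly rate r = 28%/12 = 2.33333% = 0.0233333.
Level-payment amortization: P = B₀·r / (1 − (1+r)^(−n)) = 2150.00·0.0233333 / (1 − 1.02333^(−24)).
Denominator 1 − (1+r)^(−24) = 0.425104245.
P = 50.1667 / 0.425104245 ≈ 118.01.

£118.01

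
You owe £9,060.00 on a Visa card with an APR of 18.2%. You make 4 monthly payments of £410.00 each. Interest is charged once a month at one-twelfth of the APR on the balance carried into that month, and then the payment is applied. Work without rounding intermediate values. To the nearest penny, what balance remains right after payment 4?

Monthly rate r = 18.2%/12 = 1.51667% = 0.0151667.
Each month: B ← B·(1+r) − £410.00.
Month 1: interest £137.41; balance after payment £8,787.41.
Month 2: interest £133.28; balance after payment £8,510.69.
Month 3: interest £129.08; balance after payment £8,229.76.
Month 4: interest £124.82; balance after payment £7,944.58.

£7,944.58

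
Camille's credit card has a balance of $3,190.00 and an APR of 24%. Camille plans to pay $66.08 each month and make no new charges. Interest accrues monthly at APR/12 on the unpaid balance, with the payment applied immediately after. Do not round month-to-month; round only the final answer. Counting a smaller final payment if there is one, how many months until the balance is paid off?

Monthly rate r = 24%/12 = 2% = 0.02.
Recurrence: B ← B·(1+r) − $66.08.
Month 1: interest $63.80; balance after payment $3,187.72.
Month 2: interest $63.75; balance after payment $3,185.39.
Closed form: n = −ln(1 − rB₀/P)/ln(1+r) = −ln(0.034504)/ln(1.02) ≈ 170.012, so the balance reaches zero during payment 171.

171 payments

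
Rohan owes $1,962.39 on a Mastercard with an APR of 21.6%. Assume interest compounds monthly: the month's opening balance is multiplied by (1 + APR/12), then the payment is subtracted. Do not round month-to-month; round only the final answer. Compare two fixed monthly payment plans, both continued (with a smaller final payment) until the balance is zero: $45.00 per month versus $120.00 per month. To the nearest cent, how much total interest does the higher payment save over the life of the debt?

$1,531.37

Monthly rate r = 21.6%/12 = 1.8% = 0.018.
At $45.00/mo: n = ⌈−ln(1 − rB₀/P)/ln(1+r)⌉ = 87 payments (last $6.81); total interest = total paid − $1,962.39 = $1,914.42.
At $120.00/mo: 20 payments (last $65.44); total interest $383.05.
Interest saved = $1,914.42 − $383.05 = $1,531.37.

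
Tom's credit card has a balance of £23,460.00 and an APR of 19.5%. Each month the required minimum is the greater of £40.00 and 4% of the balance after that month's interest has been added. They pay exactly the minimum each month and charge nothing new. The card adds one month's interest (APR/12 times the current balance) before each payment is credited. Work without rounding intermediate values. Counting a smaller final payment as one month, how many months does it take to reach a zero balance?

161 months

Monthly rate r = 19.5%/12 = 1.625% = 0.01625.
While 4% of the post-interest balance exceeds £40.00, each month B ← (B·(1+r))·(1 − 0.04), i.e. B shrinks by the factor (1+r)·0.96 = 0.9756.
This holds for months 1–129. Entering month 130 the balance is £969.15; 4% of the post-interest balance is now below £40.00, so the flat £40.00 minimum applies from here.
From month 130 a fixed £40.00 at rate r clears £969.15 in 32 more payments. Total: 129 + 32 = 161 months.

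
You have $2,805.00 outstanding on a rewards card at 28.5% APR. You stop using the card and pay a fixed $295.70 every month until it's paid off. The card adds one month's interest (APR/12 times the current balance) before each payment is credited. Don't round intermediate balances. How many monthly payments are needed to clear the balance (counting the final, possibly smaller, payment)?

11 months

Monthly rate r = 28.5%/12 = 2.375% = 0.02375.
Recurrence: B ← B·(1+r) − $295.70.
Month 1: interest $66.62; balance after payment $2,575.92.
Month 2: interest $61.18; balance after payment $2,341.40.
Closed form: n = −ln(1 − rB₀/P)/ln(1+r) = −ln(0.77471)/ln(1.02375) ≈ 10.875, so the balance reaches zero during payment 11.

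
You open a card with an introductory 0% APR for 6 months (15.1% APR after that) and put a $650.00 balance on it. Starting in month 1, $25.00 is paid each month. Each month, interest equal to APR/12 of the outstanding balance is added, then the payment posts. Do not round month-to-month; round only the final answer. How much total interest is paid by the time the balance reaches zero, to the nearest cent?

Promo months 1–6 at r₀ = 0%/12 = 0; months 7+ at r₁ = 15.1%/12 = 0.0125833.
After month 6 (no interest yet): B = $650.00 − 6·$25.00 = $500.00.
Then at r₁ with $25.00/mo: n₂ = −ln(1 − r₁·B/P)/ln(1+r₁) ≈ 23.18 → 24 more payments.
Total paid = 29·$25.00 + $4.61 = $729.61; interest = $729.61 − $650.00 = $79.61.

$79.61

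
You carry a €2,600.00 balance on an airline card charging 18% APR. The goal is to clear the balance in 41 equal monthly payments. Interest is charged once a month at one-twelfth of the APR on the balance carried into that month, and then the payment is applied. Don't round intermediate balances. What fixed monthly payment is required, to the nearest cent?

€85.36

Monthly rate r = 18%/12 = 1.5% = 0.015.
Level-payment amortization: P = B₀·r / (1 − (1+r)^(−n)) = 2600.00·0.015 / (1 − 1.015^(−41)).
Denominator 1 − (1+r)^(−41) = 0.456884412.
P = 39 / 0.456884412 ≈ 85.36.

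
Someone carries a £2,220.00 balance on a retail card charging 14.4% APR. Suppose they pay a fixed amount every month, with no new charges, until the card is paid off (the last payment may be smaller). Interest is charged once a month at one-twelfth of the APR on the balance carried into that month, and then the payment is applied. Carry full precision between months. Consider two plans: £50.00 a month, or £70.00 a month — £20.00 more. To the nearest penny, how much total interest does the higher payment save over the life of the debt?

£379.15

Monthly rate r = 14.4%/12 = 1.2% = 0.012.
At £50.00/mo: n = ⌈−ln(1 − rB₀/P)/ln(1+r)⌉ = 64 payments (last £39.86); total interest = total paid − £2,220.00 = £969.86.
At £70.00/mo: 41 payments (last £10.71); total interest £590.71.
Interest saved = £969.86 − £590.71 = £379.15.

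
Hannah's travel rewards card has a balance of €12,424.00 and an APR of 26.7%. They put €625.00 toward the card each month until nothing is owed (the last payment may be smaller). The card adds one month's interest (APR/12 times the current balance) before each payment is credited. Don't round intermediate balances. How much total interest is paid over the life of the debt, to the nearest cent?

€4,161.88

Monthly rate r = 26.7%/12 = 2.225% = 0.02225.
Payoff takes n = ⌈−ln(1 − rB₀/P)/ln(1+r)⌉ = ⌈26.535⌉ = 27 payments; the last is €335.88.
Total paid = 26·€625.00 + €335.88 = €16,585.88.
Total interest = total paid − principal = €16,585.88 − €12,424.00 = €4,161.88.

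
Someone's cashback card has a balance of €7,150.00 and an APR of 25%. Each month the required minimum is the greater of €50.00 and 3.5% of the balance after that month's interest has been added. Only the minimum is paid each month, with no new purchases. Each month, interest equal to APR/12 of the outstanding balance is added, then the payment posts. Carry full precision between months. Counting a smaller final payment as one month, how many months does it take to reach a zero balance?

152 months

Monthly rate r = 25%/12 = 2.08333% = 0.0208333.
While 3.5% of the post-interest balance exceeds €50.00, each month B ← (B·(1+r))·(1 − 0.035), i.e. B shrinks by the factor (1+r)·0.965 = 0.9851.
This holds for months 1–109. Entering month 110 the balance is €1,392.71; 3.5% of the post-interest balance is now below €50.00, so the flat €50.00 minimum applies from here.
From month 110 a fixed €50.00 at rate r clears €1,392.71 in 43 more payments. Total: 109 + 43 = 152 months.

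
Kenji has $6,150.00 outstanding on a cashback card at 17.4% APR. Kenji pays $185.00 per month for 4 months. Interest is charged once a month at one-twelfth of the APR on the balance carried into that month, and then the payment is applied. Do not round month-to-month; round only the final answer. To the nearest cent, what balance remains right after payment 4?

Monthly rate r = 17.4%/12 = 1.45% = 0.0145.
Each month: B ← B·(1+r) − $185.00.
Month 1: interest $89.17; balance after payment $6,054.18.
Month 2: interest $87.79; balance after payment $5,956.96.
Month 3: interest $86.38; balance after payment $5,858.34.
Month 4: interest $84.95; balance after payment $5,758.28.

$5,758.28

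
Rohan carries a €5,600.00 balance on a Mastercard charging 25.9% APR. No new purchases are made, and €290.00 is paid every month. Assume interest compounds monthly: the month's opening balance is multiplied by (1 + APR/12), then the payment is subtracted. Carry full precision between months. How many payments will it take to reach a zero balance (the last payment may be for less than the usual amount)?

Monthly rate r = 25.9%/12 = 2.15833% = 0.0215833.
Recurrence: B ← B·(1+r) − €290.00.
Month 1: interest €120.87; balance after payment €5,430.87.
Month 2: interest €117.22; balance after payment €5,258.08.
Closed form: n = −ln(1 − rB₀/P)/ln(1+r) = −ln(0.58322)/ln(1.02158) ≈ 25.251, so the balance reaches zero during payment 26.

26 payments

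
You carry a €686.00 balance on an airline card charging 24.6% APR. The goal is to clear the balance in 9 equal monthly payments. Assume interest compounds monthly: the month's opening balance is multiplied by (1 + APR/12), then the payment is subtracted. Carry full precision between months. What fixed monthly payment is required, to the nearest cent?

€84.25

Monthly rate r = 24.6%/12 = 2.05% = 0.0205.
Level-payment amortization: P = B₀·r / (1 − (1+r)^(−n)) = 686.00·0.0205 / (1 − 1.0205^(−9)).
Denominator 1 − (1+r)^(−9) = 0.16692727.
P = 14.063 / 0.16692727 ≈ 84.25.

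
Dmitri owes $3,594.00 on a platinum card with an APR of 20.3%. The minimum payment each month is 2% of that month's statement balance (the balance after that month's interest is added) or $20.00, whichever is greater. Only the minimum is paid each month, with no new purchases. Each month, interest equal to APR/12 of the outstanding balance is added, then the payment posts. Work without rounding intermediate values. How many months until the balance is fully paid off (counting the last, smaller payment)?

Monthly rate r = 20.3%/12 = 1.69167% = 0.0169167.
While 2% of the post-interest balance exceeds $20.00, each month B ← (B·(1+r))·(1 − 0.02), i.e. B shrinks by the factor (1+r)·0.98 = 0.99658.
This holds for months 1–379. Entering month 380 the balance is $980.42; 2% of the post-interest balance is now below $20.00, so the flat $20.00 minimum applies from here.
From month 380 a fixed $20.00 at rate r clears $980.42 in 106 more payments. Total: 379 + 106 = 485 months.

485 months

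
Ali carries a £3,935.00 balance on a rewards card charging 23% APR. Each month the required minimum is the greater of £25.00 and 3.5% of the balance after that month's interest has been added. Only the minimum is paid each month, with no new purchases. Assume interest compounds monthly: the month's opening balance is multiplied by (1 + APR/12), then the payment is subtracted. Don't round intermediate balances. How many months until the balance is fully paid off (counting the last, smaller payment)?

145 months

Monthly rate r = 23%/12 = 1.91667% = 0.0191667.
While 3.5% of the post-interest balance exceeds £25.00, each month B ← (B·(1+r))·(1 − 0.035), i.e. B shrinks by the factor (1+r)·0.965 = 0.9835.
This holds for months 1–104. Entering month 105 the balance is £697.09; 3.5% of the post-interest balance is now below £25.00, so the flat £25.00 minimum applies from here.
From month 105 a fixed £25.00 at rate r clears £697.09 in 41 more payments. Total: 104 + 41 = 145 months.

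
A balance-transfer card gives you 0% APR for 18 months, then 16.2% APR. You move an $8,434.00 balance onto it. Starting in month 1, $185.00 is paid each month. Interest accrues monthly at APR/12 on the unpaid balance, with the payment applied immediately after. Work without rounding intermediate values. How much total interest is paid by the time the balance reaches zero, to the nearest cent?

Promo months 1–18 at r₀ = 0%/12 = 0; months 19+ at r₁ = 16.2%/12 = 0.0135.
After month 18 (no interest yet): B = $8,434.00 − 18·$185.00 = $5,104.00.
Then at r₁ with $185.00/mo: n₂ = −ln(1 − r₁·B/P)/ln(1+r₁) ≈ 34.75 → 35 more payments.
Total paid = 52·$185.00 + $138.32 = $9,758.32; interest = $9,758.32 − $8,434.00 = $1,324.32.

$1,324.32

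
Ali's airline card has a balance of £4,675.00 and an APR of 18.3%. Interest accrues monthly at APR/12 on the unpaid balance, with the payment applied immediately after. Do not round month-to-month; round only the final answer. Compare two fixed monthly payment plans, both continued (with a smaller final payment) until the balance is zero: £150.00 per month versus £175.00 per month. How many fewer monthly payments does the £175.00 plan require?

Monthly rate r = 18.3%/12 = 1.525% = 0.01525.
At £150.00/mo: n = ⌈−ln(1 − rB₀/P)/ln(1+r)⌉ = 43 payments (last £91.92); total interest = total paid − £4,675.00 = £1,716.92.
At £175.00/mo: 35 payments (last £100.20); total interest £1,375.20.
Payments saved = 43 − 35 = 8.

8 fewer payments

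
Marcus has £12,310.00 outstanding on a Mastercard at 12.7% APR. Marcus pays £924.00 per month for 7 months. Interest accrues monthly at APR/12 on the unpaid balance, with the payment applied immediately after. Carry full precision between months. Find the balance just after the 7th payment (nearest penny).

Monthly rate r = 12.7%/12 = 1.05833% = 0.0105833.
Each month: B ← B·(1+r) − £924.00.
Month 1: interest £130.28; balance after payment £11,516.28.
Month 2: interest £121.88; balance after payment £10,714.16.
Month 3: interest £113.39; balance after payment £9,903.55.
Month 4: interest £104.81; balance after payment £9,084.37.
Month 5: interest £96.14; balance after payment £8,256.51.
Month 6: interest £87.38; balance after payment £7,419.89.
Month 7: interest £78.53; balance after payment £6,574.42.

£6,574.42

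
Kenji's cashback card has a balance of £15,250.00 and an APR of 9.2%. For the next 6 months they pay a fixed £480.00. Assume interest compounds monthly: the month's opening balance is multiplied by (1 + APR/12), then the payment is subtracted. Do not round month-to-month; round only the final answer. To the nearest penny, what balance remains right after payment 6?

Monthly rate r = 9.2%/12 = 0.766667% = 0.00766667.
Each month: B ← B·(1+r) − £480.00.
Month 1: interest £116.92; balance after payment £14,886.92.
Month 2: interest £114.13; balance after payment £14,521.05.
Month 3: interest £111.33; balance after payment £14,152.38.
Month 4: interest £108.50; balance after payment £13,780.88.
Month 5: interest £105.65; balance after payment £13,406.53.
Month 6: interest £102.78; balance after payment £13,029.32.

£13,029.32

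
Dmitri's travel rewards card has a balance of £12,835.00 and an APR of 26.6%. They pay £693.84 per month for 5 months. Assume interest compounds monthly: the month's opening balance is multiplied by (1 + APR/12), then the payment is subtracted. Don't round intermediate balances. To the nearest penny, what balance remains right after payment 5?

Monthly rate r = 26.6%/12 = 2.21667% = 0.0221667.
Each month: B ← B·(1+r) − £693.84.
Month 1: interest £284.51; balance after payment £12,425.67.
Month 2: interest £275.44; balance after payment £12,007.26.
Month 3: interest £266.16; balance after payment £11,579.59.
Month 4: interest £256.68; balance after payment £11,142.43.
Month 5: interest £246.99; balance after payment £10,695.58.

£10,695.58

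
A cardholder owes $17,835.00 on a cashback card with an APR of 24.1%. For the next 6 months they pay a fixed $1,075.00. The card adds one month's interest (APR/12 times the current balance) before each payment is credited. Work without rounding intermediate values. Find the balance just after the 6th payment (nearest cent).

Monthly rate r = 24.1%/12 = 2.00833% = 0.0200833.
Each month: B ← B·(1+r) − $1,075.00.
Month 1: interest $358.19; balance after payment $17,118.19.
Month 2: interest $343.79; balance after payment $16,386.98.
Month 3: interest $329.11; balance after payment $15,641.08.
Month 4: interest $314.13; balance after payment $14,880.21.
Month 5: interest $298.84; balance after payment $14,104.05.
Month 6: interest $283.26; balance after payment $13,312.31.

$13,312.31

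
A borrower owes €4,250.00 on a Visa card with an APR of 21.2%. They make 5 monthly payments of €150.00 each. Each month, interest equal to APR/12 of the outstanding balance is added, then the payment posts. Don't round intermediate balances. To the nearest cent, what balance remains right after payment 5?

Monthly rate r = 21.2%/12 = 1.76667% = 0.0176667.
Each month: B ← B·(1+r) − €150.00.
Month 1: interest €75.08; balance after payment €4,175.08.
Month 2: interest €73.76; balance after payment €4,098.84.
Month 3: interest €72.41; balance after payment €4,021.26.
Month 4: interest €71.04; balance after payment €3,942.30.
Month 5: interest €69.65; balance after payment €3,861.95.

€3,861.95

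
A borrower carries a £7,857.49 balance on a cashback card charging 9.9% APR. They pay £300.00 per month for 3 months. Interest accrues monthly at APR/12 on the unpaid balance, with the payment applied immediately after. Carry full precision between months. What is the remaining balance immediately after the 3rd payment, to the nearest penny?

Monthly rate r = 9.9%/12 = 0.825% = 0.00825.
Each month: B ← B·(1+r) − £300.00.
Month 1: interest £64.82; balance after payment £7,622.31.
Month 2: interest £62.88; balance after payment £7,385.20.
Month 3: interest £60.93; balance after payment £7,146.13.

£7,146.13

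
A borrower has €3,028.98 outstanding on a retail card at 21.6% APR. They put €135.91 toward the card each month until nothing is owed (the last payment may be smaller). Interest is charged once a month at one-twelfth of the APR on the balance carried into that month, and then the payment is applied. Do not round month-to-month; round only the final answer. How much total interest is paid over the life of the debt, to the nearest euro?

€878

Monthly rate r = 21.6%/12 = 1.8% = 0.018.
Payoff takes n = ⌈−ln(1 − rB₀/P)/ln(1+r)⌉ = ⌈28.742⌉ = 29 payments; the last is €101.12.
Total paid = 28·€135.91 + €101.12 = €3,906.60.
Total interest = total paid − principal = €3,906.60 − €3,028.98 = €877.62.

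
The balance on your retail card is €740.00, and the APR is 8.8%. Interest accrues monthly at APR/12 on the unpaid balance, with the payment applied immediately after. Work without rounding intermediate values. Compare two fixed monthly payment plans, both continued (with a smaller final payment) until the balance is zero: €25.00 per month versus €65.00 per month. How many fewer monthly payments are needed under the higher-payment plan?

Monthly rate r = 8.8%/12 = 0.733333% = 0.00733333.
At €25.00/mo: n = ⌈−ln(1 − rB₀/P)/ln(1+r)⌉ = 34 payments (last €12.31); total interest = total paid − €740.00 = €97.31.
At €65.00/mo: 12 payments (last €60.57); total interest €35.57.
Payments saved = 34 − 12 = 22.

22 fewer payments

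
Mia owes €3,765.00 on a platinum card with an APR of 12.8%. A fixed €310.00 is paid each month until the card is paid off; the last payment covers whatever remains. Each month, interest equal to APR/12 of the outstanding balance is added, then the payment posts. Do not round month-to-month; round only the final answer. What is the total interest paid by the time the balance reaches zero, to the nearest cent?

Monthly rate r = 12.8%/12 = 1.06667% = 0.0106667.
Payoff takes n = ⌈−ln(1 − rB₀/P)/ln(1+r)⌉ = ⌈13.076⌉ = 14 payments; the last is €23.80.
Total paid = 13·€310.00 + €23.80 = €4,053.80.
Total interest = total paid − principal = €4,053.80 − €3,765.00 = €288.80.

€288.80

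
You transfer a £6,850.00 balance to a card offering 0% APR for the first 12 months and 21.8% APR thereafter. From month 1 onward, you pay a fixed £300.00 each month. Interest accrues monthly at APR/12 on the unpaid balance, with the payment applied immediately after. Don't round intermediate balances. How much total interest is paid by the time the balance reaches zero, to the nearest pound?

£402

Promo months 1–12 at r₀ = 0%/12 = 0; months 13+ at r₁ = 21.8%/12 = 0.0181667.
After month 12 (no interest yet): B = £6,850.00 − 12·£300.00 = £3,250.00.
Then at r₁ with £300.00/mo: n₂ = −ln(1 − r₁·B/P)/ln(1+r₁) ≈ 12.17 → 13 more payments.
Total paid = 24·£300.00 + £52.29 = £7,252.29; interest = £7,252.29 − £6,850.00 = £402.29.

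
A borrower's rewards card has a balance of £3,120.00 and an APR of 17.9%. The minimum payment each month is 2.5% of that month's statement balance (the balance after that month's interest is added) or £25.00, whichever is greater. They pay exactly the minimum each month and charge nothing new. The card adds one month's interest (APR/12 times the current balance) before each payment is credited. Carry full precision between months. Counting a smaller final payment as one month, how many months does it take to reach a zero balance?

170 months

Monthly rate r = 17.9%/12 = 1.49167% = 0.0149167.
While 2.5% of the post-interest balance exceeds £25.00, each month B ← (B·(1+r))·(1 − 0.025), i.e. B shrinks by the factor (1+r)·0.975 = 0.98954.
This holds for months 1–110. Entering month 111 the balance is £981.76; 2.5% of the post-interest balance is now below £25.00, so the flat £25.00 minimum applies from here.
From month 111 a fixed £25.00 at rate r clears £981.76 in 60 more payments. Total: 110 + 60 = 170 months.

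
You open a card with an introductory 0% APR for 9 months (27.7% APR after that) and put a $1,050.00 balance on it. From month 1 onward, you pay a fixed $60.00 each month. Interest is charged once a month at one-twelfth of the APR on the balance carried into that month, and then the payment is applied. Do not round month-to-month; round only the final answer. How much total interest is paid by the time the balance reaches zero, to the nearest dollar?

Promo months 1–9 at r₀ = 0%/12 = 0; months 10+ at r₁ = 27.7%/12 = 0.0230833.
After month 9 (no interest yet): B = $1,050.00 − 9·$60.00 = $510.00.
Then at r₁ with $60.00/mo: n₂ = −ln(1 − r₁·B/P)/ln(1+r₁) ≈ 9.57 → 10 more payments.
Total paid = 18·$60.00 + $34.42 = $1,114.42; interest = $1,114.42 − $1,050.00 = $64.42.

$64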